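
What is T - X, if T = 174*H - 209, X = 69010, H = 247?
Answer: -26241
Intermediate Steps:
T = 42769 (T = 174*247 - 209 = 42978 - 209 = 42769)
T - X = 42769 - 1*69010 = 42769 - 69010 = -26241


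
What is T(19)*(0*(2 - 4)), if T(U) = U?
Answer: 0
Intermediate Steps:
T(19)*(0*(2 - 4)) = 19*(0*(2 - 4)) = 19*(0*(-2)) = 19*0 = 0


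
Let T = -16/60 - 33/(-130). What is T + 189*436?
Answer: 6427511/78 ≈ 82404.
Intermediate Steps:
T = -1/78 (T = -16*1/60 - 33*(-1/130) = -4/15 + 33/130 = -1/78 ≈ -0.012821)
T + 189*436 = -1/78 + 189*436 = -1/78 + 82404 = 6427511/78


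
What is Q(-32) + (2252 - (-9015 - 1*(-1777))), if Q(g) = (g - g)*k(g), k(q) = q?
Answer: 9490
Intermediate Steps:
Q(g) = 0 (Q(g) = (g - g)*g = 0*g = 0)
Q(-32) + (2252 - (-9015 - 1*(-1777))) = 0 + (2252 - (-9015 - 1*(-1777))) = 0 + (2252 - (-9015 + 1777)) = 0 + (2252 - 1*(-7238)) = 0 + (2252 + 7238) = 0 + 9490 = 9490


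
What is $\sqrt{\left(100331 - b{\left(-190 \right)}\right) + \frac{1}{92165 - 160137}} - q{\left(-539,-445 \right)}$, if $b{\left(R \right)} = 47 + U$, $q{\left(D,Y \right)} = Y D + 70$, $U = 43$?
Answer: $-239925 + \frac{\sqrt{115783186198243}}{33986} \approx -2.3961 \cdot 10^{5}$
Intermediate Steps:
$q{\left(D,Y \right)} = 70 + D Y$ ($q{\left(D,Y \right)} = D Y + 70 = 70 + D Y$)
$b{\left(R \right)} = 90$ ($b{\left(R \right)} = 47 + 43 = 90$)
$\sqrt{\left(100331 - b{\left(-190 \right)}\right) + \frac{1}{92165 - 160137}} - q{\left(-539,-445 \right)} = \sqrt{\left(100331 - 90\right) + \frac{1}{92165 - 160137}} - \left(70 - -239855\right) = \sqrt{\left(100331 - 90\right) + \frac{1}{-67972}} - \left(70 + 239855\right) = \sqrt{100241 - \frac{1}{67972}} - 239925 = \sqrt{\frac{6813581251}{67972}} - 239925 = \frac{\sqrt{115783186198243}}{33986} - 239925 = -239925 + \frac{\sqrt{115783186198243}}{33986}$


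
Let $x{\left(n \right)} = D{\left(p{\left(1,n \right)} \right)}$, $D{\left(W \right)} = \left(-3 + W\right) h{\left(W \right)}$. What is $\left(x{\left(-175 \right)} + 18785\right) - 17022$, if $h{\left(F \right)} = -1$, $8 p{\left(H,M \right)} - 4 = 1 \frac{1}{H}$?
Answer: $\frac{14123}{8} \approx 1765.4$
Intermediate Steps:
$p{\left(H,M \right)} = \frac{1}{2} + \frac{1}{8 H}$ ($p{\left(H,M \right)} = \frac{1}{2} + \frac{1 \frac{1}{H}}{8} = \frac{1}{2} + \frac{1}{8 H}$)
$D{\left(W \right)} = 3 - W$ ($D{\left(W \right)} = \left(-3 + W\right) \left(-1\right) = 3 - W$)
$x{\left(n \right)} = \frac{19}{8}$ ($x{\left(n \right)} = 3 - \frac{1 + 4 \cdot 1}{8 \cdot 1} = 3 - \frac{1}{8} \cdot 1 \left(1 + 4\right) = 3 - \frac{1}{8} \cdot 1 \cdot 5 = 3 - \frac{5}{8} = \frac{19}{8}$)
$\left(x{\left(-175 \right)} + 18785\right) - 17022 = \left(\frac{19}{8} + 18785\right) - 17022 = \frac{150299}{8} - 17022 = \frac{14123}{8}$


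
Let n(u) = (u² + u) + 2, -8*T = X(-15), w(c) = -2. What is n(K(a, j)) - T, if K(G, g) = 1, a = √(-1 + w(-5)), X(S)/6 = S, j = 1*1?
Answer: -29/4 ≈ -7.2500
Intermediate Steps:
j = 1
X(S) = 6*S
T = 45/4 (T = -3*(-15)/4 = -⅛*(-90) = 45/4 ≈ 11.250)
a = I*√3 (a = √(-1 - 2) = √(-3) = I*√3 ≈ 1.732*I)
n(u) = 2 + u + u² (n(u) = (u + u²) + 2 = 2 + u + u²)
n(K(a, j)) - T = (2 + 1 + 1²) - 1*45/4 = (2 + 1 + 1) - 45/4 = 4 - 45/4 = -29/4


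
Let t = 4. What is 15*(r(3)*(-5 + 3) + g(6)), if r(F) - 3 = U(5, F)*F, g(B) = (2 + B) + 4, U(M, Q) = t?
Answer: -270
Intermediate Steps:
U(M, Q) = 4
g(B) = 6 + B
r(F) = 3 + 4*F
15*(r(3)*(-5 + 3) + g(6)) = 15*((3 + 4*3)*(-5 + 3) + (6 + 6)) = 15*((3 + 12)*(-2) + 12) = 15*(15*(-2) + 12) = 15*(-30 + 12) = 15*(-18) = -270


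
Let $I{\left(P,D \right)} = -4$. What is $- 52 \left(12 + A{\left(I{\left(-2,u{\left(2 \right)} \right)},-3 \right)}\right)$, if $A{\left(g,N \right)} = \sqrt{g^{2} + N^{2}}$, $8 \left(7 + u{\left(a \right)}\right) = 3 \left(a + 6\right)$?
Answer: $-884$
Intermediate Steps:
$u{\left(a \right)} = - \frac{19}{4} + \frac{3 a}{8}$ ($u{\left(a \right)} = -7 + \frac{3 \left(a + 6\right)}{8} = -7 + \frac{3 \left(6 + a\right)}{8} = -7 + \frac{18 + 3 a}{8} = -7 + \left(\frac{9}{4} + \frac{3 a}{8}\right) = - \frac{19}{4} + \frac{3 a}{8}$)
$A{\left(g,N \right)} = \sqrt{N^{2} + g^{2}}$
$- 52 \left(12 + A{\left(I{\left(-2,u{\left(2 \right)} \right)},-3 \right)}\right) = - 52 \left(12 + \sqrt{\left(-3\right)^{2} + \left(-4\right)^{2}}\right) = - 52 \left(12 + \sqrt{9 + 16}\right) = - 52 \left(12 + \sqrt{25}\right) = - 52 \left(12 + 5\right) = \left(-52\right) 17 = -884$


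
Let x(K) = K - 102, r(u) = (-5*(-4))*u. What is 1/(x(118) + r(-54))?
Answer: -1/1064 ≈ -0.00093985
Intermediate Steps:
r(u) = 20*u
x(K) = -102 + K
1/(x(118) + r(-54)) = 1/((-102 + 118) + 20*(-54)) = 1/(16 - 1080) = 1/(-1064) = -1/1064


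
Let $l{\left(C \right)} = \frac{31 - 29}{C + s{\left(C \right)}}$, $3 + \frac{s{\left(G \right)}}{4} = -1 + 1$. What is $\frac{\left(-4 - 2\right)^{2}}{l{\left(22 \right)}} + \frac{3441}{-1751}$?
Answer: $\frac{311739}{1751} \approx 178.03$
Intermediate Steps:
$s{\left(G \right)} = -12$ ($s{\left(G \right)} = -12 + 4 \left(-1 + 1\right) = -12 + 4 \cdot 0 = -12 + 0 = -12$)
$l{\left(C \right)} = \frac{2}{-12 + C}$ ($l{\left(C \right)} = \frac{31 - 29}{C - 12} = \frac{2}{-12 + C}$)
$\frac{\left(-4 - 2\right)^{2}}{l{\left(22 \right)}} + \frac{3441}{-1751} = \frac{\left(-4 - 2\right)^{2}}{2 \frac{1}{-12 + 22}} + \frac{3441}{-1751} = \frac{\left(-6\right)^{2}}{2 \cdot \frac{1}{10}} + 3441 \left(- \frac{1}{1751}\right) = \frac{36}{2 \cdot \frac{1}{10}} - \frac{3441}{1751} = 36 \frac{1}{\frac{1}{5}} - \frac{3441}{1751} = 36 \cdot 5 - \frac{3441}{1751} = 180 - \frac{3441}{1751} = \frac{311739}{1751}$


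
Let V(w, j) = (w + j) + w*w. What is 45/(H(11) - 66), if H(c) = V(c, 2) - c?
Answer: 15/19 ≈ 0.78947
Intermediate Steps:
V(w, j) = j + w + w² (V(w, j) = (j + w) + w² = j + w + w²)
H(c) = 2 + c² (H(c) = (2 + c + c²) - c = 2 + c²)
45/(H(11) - 66) = 45/((2 + 11²) - 66) = 45/((2 + 121) - 66) = 45/(123 - 66) = 45/57 = 45*(1/57) = 15/19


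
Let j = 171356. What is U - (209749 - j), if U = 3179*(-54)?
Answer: -210059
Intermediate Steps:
U = -171666
U - (209749 - j) = -171666 - (209749 - 1*171356) = -171666 - (209749 - 171356) = -171666 - 1*38393 = -171666 - 38393 = -210059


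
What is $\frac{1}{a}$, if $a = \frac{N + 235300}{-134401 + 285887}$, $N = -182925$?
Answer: $\frac{151486}{52375} \approx 2.8923$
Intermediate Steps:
$a = \frac{52375}{151486}$ ($a = \frac{-182925 + 235300}{-134401 + 285887} = \frac{52375}{151486} \approx 0.34574$)
$\frac{1}{a} = \frac{1}{\frac{52375}{151486}} = \frac{151486}{52375}$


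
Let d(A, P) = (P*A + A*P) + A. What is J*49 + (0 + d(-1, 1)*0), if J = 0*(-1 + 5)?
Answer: 0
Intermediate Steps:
J = 0 (J = 0*4 = 0)
d(A, P) = A + 2*A*P (d(A, P) = (A*P + A*P) + A = 2*A*P + A = A + 2*A*P)
J*49 + (0 + d(-1, 1)*0) = 0*49 + (0 - (1 + 2*1)*0) = 0 + (0 - (1 + 2)*0) = 0 + (0 - 1*3*0) = 0 + (0 - 3*0) = 0 + (0 + 0) = 0 + 0 = 0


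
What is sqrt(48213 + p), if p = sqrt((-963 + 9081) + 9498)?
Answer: sqrt(48213 + 4*sqrt(1101)) ≈ 219.88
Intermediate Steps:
p = 4*sqrt(1101) (p = sqrt(8118 + 9498) = sqrt(17616) = 4*sqrt(1101) ≈ 132.73)
sqrt(48213 + p) = sqrt(48213 + 4*sqrt(1101))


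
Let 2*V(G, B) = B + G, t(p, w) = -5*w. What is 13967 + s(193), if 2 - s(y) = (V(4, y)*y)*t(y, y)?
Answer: 36718203/2 ≈ 1.8359e+7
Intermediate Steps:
V(G, B) = B/2 + G/2 (V(G, B) = (B + G)/2 = B/2 + G/2)
s(y) = 2 + 5*y**2*(2 + y/2) (s(y) = 2 - (y/2 + (1/2)*4)*y*(-5*y) = 2 - (y/2 + 2)*y*(-5*y) = 2 - (2 + y/2)*y*(-5*y) = 2 - y*(2 + y/2)*(-5*y) = 2 - (-5)*y**2*(2 + y/2) = 2 + 5*y**2*(2 + y/2))
13967 + s(193) = 13967 + (2 + (5/2)*193**2*(4 + 193)) = 13967 + (2 + (5/2)*37249*197) = 13967 + (2 + 36690265/2) = 13967 + 36690269/2 = 36718203/2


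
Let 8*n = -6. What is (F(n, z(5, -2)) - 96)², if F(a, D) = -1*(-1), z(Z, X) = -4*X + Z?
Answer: 9025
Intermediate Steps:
n = -¾ (n = (⅛)*(-6) = -¾ ≈ -0.75000)
z(Z, X) = Z - 4*X
F(a, D) = 1
(F(n, z(5, -2)) - 96)² = (1 - 96)² = (-95)² = 9025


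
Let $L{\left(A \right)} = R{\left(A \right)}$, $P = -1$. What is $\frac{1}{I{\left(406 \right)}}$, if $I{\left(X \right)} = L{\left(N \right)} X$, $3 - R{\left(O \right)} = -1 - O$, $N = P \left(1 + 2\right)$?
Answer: $\frac{1}{406} \approx 0.0024631$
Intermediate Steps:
$N = -3$ ($N = - (1 + 2) = \left(-1\right) 3 = -3$)
$R{\left(O \right)} = 4 + O$ ($R{\left(O \right)} = 3 - \left(-1 - O\right) = 3 + \left(1 + O\right) = 4 + O$)
$L{\left(A \right)} = 4 + A$
$I{\left(X \right)} = X$ ($I{\left(X \right)} = \left(4 - 3\right) X = 1 X = X$)
$\frac{1}{I{\left(406 \right)}} = \frac{1}{406}$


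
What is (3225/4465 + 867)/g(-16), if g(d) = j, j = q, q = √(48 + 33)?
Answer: 258292/2679 ≈ 96.414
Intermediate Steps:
q = 9 (q = √81 = 9)
j = 9
g(d) = 9
(3225/4465 + 867)/g(-16) = (3225/4465 + 867)/9 = (3225*(1/4465) + 867)*(⅑) = (645/893 + 867)*(⅑) = (774876/893)*(⅑) = 258292/2679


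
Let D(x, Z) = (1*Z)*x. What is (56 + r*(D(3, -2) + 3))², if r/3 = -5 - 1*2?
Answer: 14161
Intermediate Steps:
r = -21 (r = 3*(-5 - 1*2) = 3*(-5 - 2) = 3*(-7) = -21)
D(x, Z) = Z*x
(56 + r*(D(3, -2) + 3))² = (56 - 21*(-2*3 + 3))² = (56 - 21*(-6 + 3))² = (56 - 21*(-3))² = (56 + 63)² = 119² = 14161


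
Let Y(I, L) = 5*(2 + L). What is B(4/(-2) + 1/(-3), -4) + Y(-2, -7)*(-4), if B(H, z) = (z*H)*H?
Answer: 704/9 ≈ 78.222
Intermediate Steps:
B(H, z) = z*H² (B(H, z) = (H*z)*H = z*H²)
Y(I, L) = 10 + 5*L
B(4/(-2) + 1/(-3), -4) + Y(-2, -7)*(-4) = -4*(4/(-2) + 1/(-3))² + (10 + 5*(-7))*(-4) = -4*(4*(-½) + 1*(-⅓))² + (10 - 35)*(-4) = -4*(-2 - ⅓)² - 25*(-4) = -4*(-7/3)² + 100 = -4*49/9 + 100 = -196/9 + 100 = 704/9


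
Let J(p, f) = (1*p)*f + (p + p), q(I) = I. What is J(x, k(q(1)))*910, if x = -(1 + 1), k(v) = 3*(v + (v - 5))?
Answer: 12740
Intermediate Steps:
k(v) = -15 + 6*v (k(v) = 3*(v + (-5 + v)) = 3*(-5 + 2*v) = -15 + 6*v)
x = -2 (x = -1*2 = -2)
J(p, f) = 2*p + f*p (J(p, f) = p*f + 2*p = f*p + 2*p = 2*p + f*p)
J(x, k(q(1)))*910 = -2*(2 + (-15 + 6*1))*910 = -2*(2 + (-15 + 6))*910 = -2*(2 - 9)*910 = -2*(-7)*910 = 14*910 = 12740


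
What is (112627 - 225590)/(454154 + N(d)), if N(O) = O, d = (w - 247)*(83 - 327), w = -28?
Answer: -112963/521254 ≈ -0.21671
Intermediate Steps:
d = 67100 (d = (-28 - 247)*(83 - 327) = -275*(-244) = 67100)
(112627 - 225590)/(454154 + N(d)) = (112627 - 225590)/(454154 + 67100) = -112963/521254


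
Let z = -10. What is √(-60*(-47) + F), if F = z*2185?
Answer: I*√19030 ≈ 137.95*I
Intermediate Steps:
F = -21850 (F = -10*2185 = -21850)
√(-60*(-47) + F) = √(-60*(-47) - 21850) = √(2820 - 21850) = √(-19030) = I*√19030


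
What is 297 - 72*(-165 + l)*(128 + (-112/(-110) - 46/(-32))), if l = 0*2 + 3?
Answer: 83706264/55 ≈ 1.5219e+6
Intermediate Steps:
l = 3 (l = 0 + 3 = 3)
297 - 72*(-165 + l)*(128 + (-112/(-110) - 46/(-32))) = 297 - 72*(-165 + 3)*(128 + (-112/(-110) - 46/(-32))) = 297 - (-11664)*(128 + (-112*(-1/110) - 46*(-1/32))) = 297 - (-11664)*(128 + (56/55 + 23/16)) = 297 - (-11664)*(128 + 2161/880) = 297 - (-11664)*114801/880 = 297 - 72*(-9298881/440) = 297 + 83689929/55 = 83706264/55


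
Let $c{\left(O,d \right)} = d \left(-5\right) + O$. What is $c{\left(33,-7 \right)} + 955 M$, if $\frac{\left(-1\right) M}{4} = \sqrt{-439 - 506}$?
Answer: $68 - 11460 i \sqrt{105} \approx 68.0 - 1.1743 \cdot 10^{5} i$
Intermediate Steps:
$c{\left(O,d \right)} = O - 5 d$ ($c{\left(O,d \right)} = - 5 d + O = O - 5 d$)
$M = - 12 i \sqrt{105}$ ($M = - 4 \sqrt{-439 - 506} = - 4 \sqrt{-945} = - 4 \cdot 3 i \sqrt{105} = - 12 i \sqrt{105} \approx - 122.96 i$)
$c{\left(33,-7 \right)} + 955 M = \left(33 - -35\right) + 955 \left(- 12 i \sqrt{105}\right) = \left(33 + 35\right) - 11460 i \sqrt{105} = 68 - 11460 i \sqrt{105}$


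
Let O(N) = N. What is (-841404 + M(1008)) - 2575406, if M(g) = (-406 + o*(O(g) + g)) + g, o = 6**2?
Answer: -3343632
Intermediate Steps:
o = 36
M(g) = -406 + 73*g (M(g) = (-406 + 36*(g + g)) + g = (-406 + 36*(2*g)) + g = (-406 + 72*g) + g = -406 + 73*g)
(-841404 + M(1008)) - 2575406 = (-841404 + (-406 + 73*1008)) - 2575406 = (-841404 + (-406 + 73584)) - 2575406 = (-841404 + 73178) - 2575406 = -768226 - 2575406 = -3343632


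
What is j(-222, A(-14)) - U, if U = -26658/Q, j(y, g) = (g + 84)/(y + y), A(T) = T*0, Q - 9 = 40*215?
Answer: 926083/318533 ≈ 2.9073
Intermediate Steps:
Q = 8609 (Q = 9 + 40*215 = 9 + 8600 = 8609)
A(T) = 0
j(y, g) = (84 + g)/(2*y) (j(y, g) = (84 + g)/((2*y)) = (84 + g)*(1/(2*y)) = (84 + g)/(2*y))
U = -26658/8609 ≈ -3.0965
j(-222, A(-14)) - U = (½)*(84 + 0)/(-222) - 1*(-26658/8609) = (½)*(-1/222)*84 + 26658/8609 = -7/37 + 26658/8609 = 926083/318533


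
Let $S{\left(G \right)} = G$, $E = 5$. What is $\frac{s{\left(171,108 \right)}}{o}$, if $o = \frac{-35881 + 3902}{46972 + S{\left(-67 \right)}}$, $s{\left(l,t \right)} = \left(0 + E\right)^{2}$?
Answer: $- \frac{1172625}{31979} \approx -36.669$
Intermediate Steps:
$s{\left(l,t \right)} = 25$ ($s{\left(l,t \right)} = \left(0 + 5\right)^{2} = 5^{2} = 25$)
$o = - \frac{31979}{46905}$ ($o = \frac{-35881 + 3902}{46972 - 67} = - \frac{31979}{46905} \approx -0.68178$)
$\frac{s{\left(171,108 \right)}}{o} = \frac{25}{- \frac{31979}{46905}} = 25 \left(- \frac{46905}{31979}\right) = - \frac{1172625}{31979}$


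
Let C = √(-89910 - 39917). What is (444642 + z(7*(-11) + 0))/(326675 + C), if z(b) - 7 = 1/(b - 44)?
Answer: 112666287400/82773839357 - 344888*I*√129827/82773839357 ≈ 1.3611 - 0.0015013*I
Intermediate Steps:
C = I*√129827 (C = √(-129827) = I*√129827 ≈ 360.31*I)
z(b) = 7 + 1/(-44 + b) (z(b) = 7 + 1/(b - 44) = 7 + 1/(-44 + b))
(444642 + z(7*(-11) + 0))/(326675 + C) = (444642 + (-307 + 7*(7*(-11) + 0))/(-44 + (7*(-11) + 0)))/(326675 + I*√129827) = (444642 + (-307 + 7*(-77 + 0))/(-44 + (-77 + 0)))/(326675 + I*√129827) = (444642 + (-307 + 7*(-77))/(-44 - 77))/(326675 + I*√129827) = (444642 + (-307 - 539)/(-121))/(326675 + I*√129827) = (444642 - 1/121*(-846))/(326675 + I*√129827) = (444642 + 846/121)/(326675 + I*√129827) = 53802528/(121*(326675 + I*√129827))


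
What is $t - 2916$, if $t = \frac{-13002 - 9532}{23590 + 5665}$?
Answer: $- \frac{85330114}{29255} \approx -2916.8$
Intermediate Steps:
$t = - \frac{22534}{29255} \approx -0.77026$
$t - 2916 = - \frac{22534}{29255} - 2916 = - \frac{85330114}{29255}$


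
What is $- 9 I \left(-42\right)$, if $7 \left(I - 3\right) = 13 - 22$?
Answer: $648$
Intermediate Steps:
$I = \frac{12}{7}$ ($I = 3 + \frac{13 - 22}{7} = 3 + \frac{1}{7} \left(-9\right) = 3 - \frac{9}{7} = \frac{12}{7} \approx 1.7143$)
$- 9 I \left(-42\right) = \left(-9\right) \frac{12}{7} \left(-42\right) = \left(- \frac{108}{7}\right) \left(-42\right) = 648$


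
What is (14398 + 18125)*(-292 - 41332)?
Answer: -1353737352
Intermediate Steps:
(14398 + 18125)*(-292 - 41332) = 32523*(-41624) = -1353737352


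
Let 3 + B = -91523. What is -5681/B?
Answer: 5681/91526 ≈ 0.062070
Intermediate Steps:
B = -91526 (B = -3 - 91523 = -91526)
-5681/B = -5681/(-91526) = -5681*(-1/91526) = 5681/91526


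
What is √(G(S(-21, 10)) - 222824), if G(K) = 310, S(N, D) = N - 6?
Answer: I*√222514 ≈ 471.71*I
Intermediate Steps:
S(N, D) = -6 + N
√(G(S(-21, 10)) - 222824) = √(310 - 222824) = √(-222514) = I*√222514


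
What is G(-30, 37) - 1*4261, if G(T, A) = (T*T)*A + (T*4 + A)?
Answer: 28956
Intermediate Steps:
G(T, A) = A + 4*T + A*T**2 (G(T, A) = T**2*A + (4*T + A) = A*T**2 + (A + 4*T) = A + 4*T + A*T**2)
G(-30, 37) - 1*4261 = (37 + 4*(-30) + 37*(-30)**2) - 1*4261 = (37 - 120 + 37*900) - 4261 = (37 - 120 + 33300) - 4261 = 33217 - 4261 = 28956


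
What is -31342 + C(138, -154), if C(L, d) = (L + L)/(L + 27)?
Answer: -1723718/55 ≈ -31340.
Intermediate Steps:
C(L, d) = 2*L/(27 + L) (C(L, d) = (2*L)/(27 + L) = 2*L/(27 + L))
-31342 + C(138, -154) = -31342 + 2*138/(27 + 138) = -31342 + 2*138/165 = -31342 + 2*138*(1/165) = -31342 + 92/55 = -1723718/55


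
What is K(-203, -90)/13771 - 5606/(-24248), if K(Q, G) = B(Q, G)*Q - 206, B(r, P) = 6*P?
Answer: 1365135449/166959604 ≈ 8.1764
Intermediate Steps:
K(Q, G) = -206 + 6*G*Q (K(Q, G) = (6*G)*Q - 206 = 6*G*Q - 206 = -206 + 6*G*Q)
K(-203, -90)/13771 - 5606/(-24248) = (-206 + 6*(-90)*(-203))/13771 - 5606/(-24248) = (-206 + 109620)*(1/13771) - 5606*(-1/24248) = 109414*(1/13771) + 2803/12124 = 109414/13771 + 2803/12124 = 1365135449/166959604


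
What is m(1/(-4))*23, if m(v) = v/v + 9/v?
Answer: -805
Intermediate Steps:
m(v) = 1 + 9/v
m(1/(-4))*23 = ((9 + 1/(-4))/(1/(-4)))*23 = ((9 - ¼)/(-¼))*23 = -4*35/4*23 = -35*23 = -805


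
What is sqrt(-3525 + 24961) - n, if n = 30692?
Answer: -30692 + 2*sqrt(5359) ≈ -30546.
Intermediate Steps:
sqrt(-3525 + 24961) - n = sqrt(-3525 + 24961) - 1*30692 = sqrt(21436) - 30692 = 2*sqrt(5359) - 30692 = -30692 + 2*sqrt(5359)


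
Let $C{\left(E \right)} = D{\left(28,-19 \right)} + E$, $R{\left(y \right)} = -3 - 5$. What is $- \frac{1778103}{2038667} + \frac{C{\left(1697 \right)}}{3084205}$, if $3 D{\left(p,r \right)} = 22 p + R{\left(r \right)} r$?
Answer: $- \frac{5480052646464}{6287666954735} \approx -0.87156$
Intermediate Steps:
$R{\left(y \right)} = -8$ ($R{\left(y \right)} = -3 - 5 = -8$)
$D{\left(p,r \right)} = - \frac{8 r}{3} + \frac{22 p}{3}$ ($D{\left(p,r \right)} = \frac{22 p - 8 r}{3} = \frac{- 8 r + 22 p}{3} = - \frac{8 r}{3} + \frac{22 p}{3}$)
$C{\left(E \right)} = 256 + E$ ($C{\left(E \right)} = \left(\left(- \frac{8}{3}\right) \left(-19\right) + \frac{22}{3} \cdot 28\right) + E = \left(\frac{152}{3} + \frac{616}{3}\right) + E = 256 + E$)
$- \frac{1778103}{2038667} + \frac{C{\left(1697 \right)}}{3084205} = - \frac{1778103}{2038667} + \frac{256 + 1697}{3084205} = \left(-1778103\right) \frac{1}{2038667} + 1953 \cdot \frac{1}{3084205} = - \frac{1778103}{2038667} + \frac{1953}{3084205} = - \frac{5480052646464}{6287666954735}$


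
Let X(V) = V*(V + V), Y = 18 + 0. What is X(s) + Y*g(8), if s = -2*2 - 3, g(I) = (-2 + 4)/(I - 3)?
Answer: 526/5 ≈ 105.20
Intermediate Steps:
g(I) = 2/(-3 + I)
s = -7 (s = -4 - 3 = -7)
Y = 18
X(V) = 2*V² (X(V) = V*(2*V) = 2*V²)
X(s) + Y*g(8) = 2*(-7)² + 18*(2/(-3 + 8)) = 2*49 + 18*(2/5) = 98 + 18*(2*(⅕)) = 98 + 18*(⅖) = 98 + 36/5 = 526/5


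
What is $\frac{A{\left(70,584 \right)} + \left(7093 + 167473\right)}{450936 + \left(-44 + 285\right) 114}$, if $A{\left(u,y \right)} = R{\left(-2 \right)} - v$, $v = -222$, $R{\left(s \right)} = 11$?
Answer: $\frac{174799}{478410} \approx 0.36538$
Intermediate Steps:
$A{\left(u,y \right)} = 233$ ($A{\left(u,y \right)} = 11 - -222 = 11 + 222 = 233$)
$\frac{A{\left(70,584 \right)} + \left(7093 + 167473\right)}{450936 + \left(-44 + 285\right) 114} = \frac{233 + \left(7093 + 167473\right)}{450936 + \left(-44 + 285\right) 114} = \frac{233 + 174566}{450936 + 241 \cdot 114} = \frac{174799}{450936 + 27474} = \frac{174799}{478410}$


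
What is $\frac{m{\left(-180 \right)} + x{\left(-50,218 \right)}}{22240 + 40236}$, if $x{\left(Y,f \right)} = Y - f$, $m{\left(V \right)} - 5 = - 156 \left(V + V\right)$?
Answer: $\frac{55897}{62476} \approx 0.8947$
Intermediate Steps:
$m{\left(V \right)} = 5 - 312 V$ ($m{\left(V \right)} = 5 - 156 \left(V + V\right) = 5 - 156 \cdot 2 V = 5 - 312 V$)
$\frac{m{\left(-180 \right)} + x{\left(-50,218 \right)}}{22240 + 40236} = \frac{\left(5 - -56160\right) - 268}{22240 + 40236} = \frac{\left(5 + 56160\right) - 268}{62476} = \left(56165 - 268\right) \frac{1}{62476} = 55897 \cdot \frac{1}{62476} = \frac{55897}{62476}$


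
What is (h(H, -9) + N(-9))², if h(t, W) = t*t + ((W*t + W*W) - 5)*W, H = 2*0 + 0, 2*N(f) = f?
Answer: 1896129/4 ≈ 4.7403e+5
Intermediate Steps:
N(f) = f/2
H = 0 (H = 0 + 0 = 0)
h(t, W) = t² + W*(-5 + W² + W*t) (h(t, W) = t² + ((W*t + W²) - 5)*W = t² + ((W² + W*t) - 5)*W = t² + (-5 + W² + W*t)*W = t² + W*(-5 + W² + W*t))
(h(H, -9) + N(-9))² = (((-9)³ + 0² - 5*(-9) + 0*(-9)²) + (½)*(-9))² = ((-729 + 0 + 45 + 0*81) - 9/2)² = ((-729 + 0 + 45 + 0) - 9/2)² = (-684 - 9/2)² = (-1377/2)² = 1896129/4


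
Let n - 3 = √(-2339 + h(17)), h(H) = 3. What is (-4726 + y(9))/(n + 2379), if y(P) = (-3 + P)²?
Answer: -558579/283813 + 938*I*√146/283813 ≈ -1.9681 + 0.039934*I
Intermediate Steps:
n = 3 + 4*I*√146 (n = 3 + √(-2339 + 3) = 3 + √(-2336) = 3 + 4*I*√146 ≈ 3.0 + 48.332*I)
(-4726 + y(9))/(n + 2379) = (-4726 + (-3 + 9)²)/((3 + 4*I*√146) + 2379) = (-4726 + 6²)/(2382 + 4*I*√146) = (-4726 + 36)/(2382 + 4*I*√146) = -4690/(2382 + 4*I*√146)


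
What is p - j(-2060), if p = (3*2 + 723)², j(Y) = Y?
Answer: 533501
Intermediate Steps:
p = 531441 (p = (6 + 723)² = 729² = 531441)
p - j(-2060) = 531441 - 1*(-2060) = 531441 + 2060 = 533501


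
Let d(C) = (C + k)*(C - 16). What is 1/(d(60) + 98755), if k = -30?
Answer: 1/100075 ≈ 9.9925e-6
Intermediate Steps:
d(C) = (-30 + C)*(-16 + C) (d(C) = (C - 30)*(C - 16) = (-30 + C)*(-16 + C))
1/(d(60) + 98755) = 1/((480 + 60² - 46*60) + 98755) = 1/((480 + 3600 - 2760) + 98755) = 1/(1320 + 98755) = 1/100075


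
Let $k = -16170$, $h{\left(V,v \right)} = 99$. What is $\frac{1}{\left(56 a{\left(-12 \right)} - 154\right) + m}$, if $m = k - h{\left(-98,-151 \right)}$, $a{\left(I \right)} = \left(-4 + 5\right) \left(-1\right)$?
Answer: $- \frac{1}{16479} \approx -6.0683 \cdot 10^{-5}$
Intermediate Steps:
$a{\left(I \right)} = -1$ ($a{\left(I \right)} = 1 \left(-1\right) = -1$)
$m = -16269$ ($m = -16170 - 99 = -16269$)
$\frac{1}{\left(56 a{\left(-12 \right)} - 154\right) + m} = \frac{1}{\left(56 \left(-1\right) - 154\right) - 16269} = \frac{1}{\left(-56 - 154\right) - 16269} = \frac{1}{-210 - 16269} = \frac{1}{-16479} = - \frac{1}{16479}$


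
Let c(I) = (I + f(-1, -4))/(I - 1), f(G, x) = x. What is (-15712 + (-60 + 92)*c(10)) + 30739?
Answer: 45145/3 ≈ 15048.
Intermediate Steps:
c(I) = (-4 + I)/(-1 + I) (c(I) = (I - 4)/(I - 1) = (-4 + I)/(-1 + I))
(-15712 + (-60 + 92)*c(10)) + 30739 = (-15712 + (-60 + 92)*((-4 + 10)/(-1 + 10))) + 30739 = (-15712 + 32*(6/9)) + 30739 = (-15712 + 32*((⅑)*6)) + 30739 = (-15712 + 32*(⅔)) + 30739 = (-15712 + 64/3) + 30739 = -47072/3 + 30739 = 45145/3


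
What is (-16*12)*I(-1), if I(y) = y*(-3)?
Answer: -576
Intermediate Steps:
I(y) = -3*y
(-16*12)*I(-1) = (-16*12)*(-3*(-1)) = -192*3 = -576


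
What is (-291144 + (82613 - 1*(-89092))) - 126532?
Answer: -245971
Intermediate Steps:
(-291144 + (82613 - 1*(-89092))) - 126532 = (-291144 + (82613 + 89092)) - 126532 = (-291144 + 171705) - 126532 = -119439 - 126532 = -245971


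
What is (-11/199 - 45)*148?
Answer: -1326968/199 ≈ -6668.2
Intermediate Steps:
(-11/199 - 45)*148 = -8966/199*148 = -1326968/199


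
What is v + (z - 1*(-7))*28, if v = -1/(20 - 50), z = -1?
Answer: 5041/30 ≈ 168.03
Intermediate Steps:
v = 1/30 (v = -1/(-30) = -1*(-1/30) = 1/30 ≈ 0.033333)
v + (z - 1*(-7))*28 = 1/30 + (-1 - 1*(-7))*28 = 1/30 + (-1 + 7)*28 = 1/30 + 6*28 = 1/30 + 168 = 5041/30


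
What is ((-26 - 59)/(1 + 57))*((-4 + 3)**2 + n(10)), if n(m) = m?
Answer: -935/58 ≈ -16.121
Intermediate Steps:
((-26 - 59)/(1 + 57))*((-4 + 3)**2 + n(10)) = ((-26 - 59)/(1 + 57))*((-4 + 3)**2 + 10) = (-85/58)*((-1)**2 + 10) = (-85*1/58)*(1 + 10) = -85/58*11 = -935/58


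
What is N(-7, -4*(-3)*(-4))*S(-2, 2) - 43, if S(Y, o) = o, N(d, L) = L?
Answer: -139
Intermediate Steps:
N(-7, -4*(-3)*(-4))*S(-2, 2) - 43 = (-4*(-3)*(-4))*2 - 43 = (12*(-4))*2 - 43 = -48*2 - 43 = -96 - 43 = -139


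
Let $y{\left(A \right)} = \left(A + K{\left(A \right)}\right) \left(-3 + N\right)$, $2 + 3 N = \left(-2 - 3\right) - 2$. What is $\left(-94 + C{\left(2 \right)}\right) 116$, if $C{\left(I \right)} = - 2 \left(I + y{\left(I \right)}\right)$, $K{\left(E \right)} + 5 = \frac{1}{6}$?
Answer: $-15312$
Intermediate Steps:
$N = -3$ ($N = - \frac{2}{3} + \frac{\left(-2 - 3\right) - 2}{3} = - \frac{2}{3} + \frac{-5 - 2}{3} = - \frac{2}{3} + \frac{1}{3} \left(-7\right) = - \frac{2}{3} - \frac{7}{3} = -3$)
$K{\left(E \right)} = - \frac{29}{6}$ ($K{\left(E \right)} = -5 + \frac{1}{6} = - \frac{29}{6}$)
$y{\left(A \right)} = 29 - 6 A$ ($y{\left(A \right)} = \left(A - \frac{29}{6}\right) \left(-3 - 3\right) = \left(- \frac{29}{6} + A\right) \left(-6\right) = 29 - 6 A$)
$C{\left(I \right)} = -58 + 10 I$ ($C{\left(I \right)} = - 2 \left(I - \left(-29 + 6 I\right)\right) = - 2 \left(29 - 5 I\right) = -58 + 10 I$)
$\left(-94 + C{\left(2 \right)}\right) 116 = \left(-94 + \left(-58 + 10 \cdot 2\right)\right) 116 = \left(-94 + \left(-58 + 20\right)\right) 116 = \left(-94 - 38\right) 116 = \left(-132\right) 116 = -15312$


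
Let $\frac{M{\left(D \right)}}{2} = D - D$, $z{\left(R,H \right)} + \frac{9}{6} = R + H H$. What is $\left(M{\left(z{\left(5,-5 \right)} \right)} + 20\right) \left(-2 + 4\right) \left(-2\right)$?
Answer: $-80$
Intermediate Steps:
$z{\left(R,H \right)} = - \frac{3}{2} + R + H^{2}$ ($z{\left(R,H \right)} = - \frac{3}{2} + \left(R + H H\right) = - \frac{3}{2} + \left(R + H^{2}\right) = - \frac{3}{2} + R + H^{2}$)
$M{\left(D \right)} = 0$ ($M{\left(D \right)} = 2 \left(D - D\right) = 2 \cdot 0 = 0$)
$\left(M{\left(z{\left(5,-5 \right)} \right)} + 20\right) \left(-2 + 4\right) \left(-2\right) = \left(0 + 20\right) \left(-2 + 4\right) \left(-2\right) = 20 \cdot 2 \left(-2\right) = 20 \left(-4\right) = -80$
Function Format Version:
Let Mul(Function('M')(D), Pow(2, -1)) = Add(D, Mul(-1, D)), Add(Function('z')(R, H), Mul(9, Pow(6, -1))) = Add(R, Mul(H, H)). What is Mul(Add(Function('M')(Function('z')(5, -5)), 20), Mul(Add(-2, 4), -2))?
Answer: -80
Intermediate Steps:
Function('z')(R, H) = Add(Rational(-3, 2), R, Pow(H, 2)) (Function('z')(R, H) = Add(Rational(-3, 2), Add(R, Mul(H, H))) = Add(Rational(-3, 2), Add(R, Pow(H, 2))) = Add(Rational(-3, 2), R, Pow(H, 2)))
Function('M')(D) = 0 (Function('M')(D) = Mul(2, Add(D, Mul(-1, D))) = Mul(2, 0) = 0)
Mul(Add(Function('M')(Function('z')(5, -5)), 20), Mul(Add(-2, 4), -2)) = Mul(Add(0, 20), Mul(Add(-2, 4), -2)) = Mul(20, Mul(2, -2)) = Mul(20, -4) = -80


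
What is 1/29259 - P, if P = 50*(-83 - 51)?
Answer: 196035301/29259 ≈ 6700.0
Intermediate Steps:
P = -6700 (P = 50*(-134) = -6700)
1/29259 - P = 1/29259 - 1*(-6700) = 1/29259 + 6700 = 196035301/29259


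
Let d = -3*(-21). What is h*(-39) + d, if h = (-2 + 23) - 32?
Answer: 492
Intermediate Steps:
h = -11 (h = 21 - 32 = -11)
d = 63
h*(-39) + d = -11*(-39) + 63 = 429 + 63 = 492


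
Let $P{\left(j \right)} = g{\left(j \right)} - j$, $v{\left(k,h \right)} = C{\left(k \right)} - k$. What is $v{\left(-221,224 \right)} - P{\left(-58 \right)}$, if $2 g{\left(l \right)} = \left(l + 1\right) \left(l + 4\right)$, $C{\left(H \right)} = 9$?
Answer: $-1367$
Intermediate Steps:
$g{\left(l \right)} = \frac{\left(1 + l\right) \left(4 + l\right)}{2}$ ($g{\left(l \right)} = \frac{\left(l + 1\right) \left(l + 4\right)}{2} = \frac{\left(1 + l\right) \left(4 + l\right)}{2}$)
$v{\left(k,h \right)} = 9 - k$
$P{\left(j \right)} = 2 + \frac{j^{2}}{2} + \frac{3 j}{2}$ ($P{\left(j \right)} = \left(2 + \frac{j^{2}}{2} + \frac{5 j}{2}\right) - j = 2 + \frac{j^{2}}{2} + \frac{3 j}{2}$)
$v{\left(-221,224 \right)} - P{\left(-58 \right)} = \left(9 - -221\right) - \left(2 + \frac{\left(-58\right)^{2}}{2} + \frac{3}{2} \left(-58\right)\right) = \left(9 + 221\right) - \left(2 + \frac{1}{2} \cdot 3364 - 87\right) = 230 - \left(2 + 1682 - 87\right) = 230 - 1597 = -1367$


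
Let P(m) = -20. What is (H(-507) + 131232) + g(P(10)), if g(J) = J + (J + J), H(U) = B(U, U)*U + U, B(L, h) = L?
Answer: 387714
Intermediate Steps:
H(U) = U + U² (H(U) = U*U + U = U² + U = U + U²)
g(J) = 3*J (g(J) = J + 2*J = 3*J)
(H(-507) + 131232) + g(P(10)) = (-507*(1 - 507) + 131232) + 3*(-20) = (-507*(-506) + 131232) - 60 = (256542 + 131232) - 60 = 387774 - 60 = 387714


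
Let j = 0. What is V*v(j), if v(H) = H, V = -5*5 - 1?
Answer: 0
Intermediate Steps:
V = -26 (V = -25 - 1 = -26)
V*v(j) = -26*0 = 0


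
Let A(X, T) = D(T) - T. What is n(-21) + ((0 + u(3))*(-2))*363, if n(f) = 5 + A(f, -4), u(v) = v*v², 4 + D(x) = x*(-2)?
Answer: -19589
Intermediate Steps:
D(x) = -4 - 2*x (D(x) = -4 + x*(-2) = -4 - 2*x)
A(X, T) = -4 - 3*T (A(X, T) = (-4 - 2*T) - T = -4 - 3*T)
u(v) = v³
n(f) = 13 (n(f) = 5 + (-4 - 3*(-4)) = 5 + (-4 + 12) = 5 + 8 = 13)
n(-21) + ((0 + u(3))*(-2))*363 = 13 + ((0 + 3³)*(-2))*363 = 13 + ((0 + 27)*(-2))*363 = 13 + (27*(-2))*363 = 13 - 54*363 = 13 - 19602 = -19589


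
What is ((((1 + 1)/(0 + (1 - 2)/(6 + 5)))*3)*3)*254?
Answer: -50292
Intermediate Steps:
((((1 + 1)/(0 + (1 - 2)/(6 + 5)))*3)*3)*254 = (((2/(0 - 1/11))*3)*3)*254 = (((2/(-1/11))*3)*3)*254 = (((2*(-11))*3)*3)*254 = (-22*3*3)*254 = -66*3*254 = -198*254 = -50292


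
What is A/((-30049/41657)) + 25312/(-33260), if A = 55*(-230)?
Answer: 4381490980678/249857435 ≈ 17536.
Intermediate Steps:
A = -12650
A/((-30049/41657)) + 25312/(-33260) = -12650/((-30049/41657)) + 25312/(-33260) = -12650/((-30049*1/41657)) + 25312*(-1/33260) = -12650/(-30049/41657) - 6328/8315 = -12650*(-41657/30049) - 6328/8315 = 526961050/30049 - 6328/8315 = 4381490980678/249857435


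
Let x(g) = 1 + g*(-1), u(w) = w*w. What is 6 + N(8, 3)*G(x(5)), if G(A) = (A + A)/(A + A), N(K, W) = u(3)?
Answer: 15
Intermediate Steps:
u(w) = w**2
N(K, W) = 9 (N(K, W) = 3**2 = 9)
x(g) = 1 - g
G(A) = 1 (G(A) = (2*A)/((2*A)) = (2*A)*(1/(2*A)) = 1)
6 + N(8, 3)*G(x(5)) = 6 + 9*1 = 6 + 9 = 15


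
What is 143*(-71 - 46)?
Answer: -16731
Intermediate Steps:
143*(-71 - 46) = 143*(-117) = -16731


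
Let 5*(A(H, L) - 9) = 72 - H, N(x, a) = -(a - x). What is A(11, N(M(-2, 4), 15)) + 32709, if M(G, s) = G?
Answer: 163651/5 ≈ 32730.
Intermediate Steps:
N(x, a) = x - a
A(H, L) = 117/5 - H/5 (A(H, L) = 9 + (72 - H)/5 = 9 + (72/5 - H/5) = 117/5 - H/5)
A(11, N(M(-2, 4), 15)) + 32709 = (117/5 - ⅕*11) + 32709 = (117/5 - 11/5) + 32709 = 106/5 + 32709 = 163651/5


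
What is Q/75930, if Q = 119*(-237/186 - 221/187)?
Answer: -39865/10356852 ≈ -0.0038491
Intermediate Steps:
Q = -199325/682 (Q = 119*(-237*1/186 - 221*1/187) = 119*(-79/62 - 13/11) = 119*(-1675/682) = -199325/682 ≈ -292.27)
Q/75930 = -199325/682/75930 = -199325/682*1/75930 = -39865/10356852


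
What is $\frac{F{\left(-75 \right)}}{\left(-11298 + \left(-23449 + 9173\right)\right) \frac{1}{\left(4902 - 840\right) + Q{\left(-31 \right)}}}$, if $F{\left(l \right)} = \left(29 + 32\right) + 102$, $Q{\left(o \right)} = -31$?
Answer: $- \frac{657053}{25574} \approx -25.692$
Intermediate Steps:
$F{\left(l \right)} = 163$ ($F{\left(l \right)} = 61 + 102 = 163$)
$\frac{F{\left(-75 \right)}}{\left(-11298 + \left(-23449 + 9173\right)\right) \frac{1}{\left(4902 - 840\right) + Q{\left(-31 \right)}}} = \frac{163}{\left(-11298 + \left(-23449 + 9173\right)\right) \frac{1}{\left(4902 - 840\right) - 31}} = \frac{163}{\left(-11298 - 14276\right) \frac{1}{4062 - 31}} = \frac{163}{\left(-25574\right) \frac{1}{4031}} = \frac{163}{- \frac{25574}{4031}} = 163 \left(- \frac{4031}{25574}\right) = - \frac{657053}{25574}$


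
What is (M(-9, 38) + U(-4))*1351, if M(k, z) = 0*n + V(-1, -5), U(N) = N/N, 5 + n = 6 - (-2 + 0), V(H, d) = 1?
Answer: 2702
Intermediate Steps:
n = 3 (n = -5 + (6 - (-2 + 0)) = -5 + (6 - 1*(-2)) = -5 + (6 + 2) = -5 + 8 = 3)
U(N) = 1
M(k, z) = 1 (M(k, z) = 0*3 + 1 = 0 + 1 = 1)
(M(-9, 38) + U(-4))*1351 = (1 + 1)*1351 = 2*1351 = 2702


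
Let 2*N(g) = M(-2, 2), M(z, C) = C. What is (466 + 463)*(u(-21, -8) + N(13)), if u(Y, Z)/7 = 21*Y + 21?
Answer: -2730331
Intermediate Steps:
u(Y, Z) = 147 + 147*Y (u(Y, Z) = 7*(21*Y + 21) = 7*(21 + 21*Y) = 147 + 147*Y)
N(g) = 1 (N(g) = (1/2)*2 = 1)
(466 + 463)*(u(-21, -8) + N(13)) = (466 + 463)*((147 + 147*(-21)) + 1) = 929*((147 - 3087) + 1) = 929*(-2940 + 1) = 929*(-2939) = -2730331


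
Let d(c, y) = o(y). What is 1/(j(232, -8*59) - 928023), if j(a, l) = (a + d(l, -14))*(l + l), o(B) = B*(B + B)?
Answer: -1/1517079 ≈ -6.5916e-7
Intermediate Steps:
o(B) = 2*B² (o(B) = B*(2*B) = 2*B²)
d(c, y) = 2*y²
j(a, l) = 2*l*(392 + a) (j(a, l) = (a + 2*(-14)²)*(l + l) = (a + 2*196)*(2*l) = (a + 392)*(2*l) = (392 + a)*(2*l) = 2*l*(392 + a))
1/(j(232, -8*59) - 928023) = 1/(2*(-8*59)*(392 + 232) - 928023) = 1/(2*(-472)*624 - 928023) = 1/(-589056 - 928023) = 1/(-1517079) = -1/1517079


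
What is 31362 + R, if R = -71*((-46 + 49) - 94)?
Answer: 37823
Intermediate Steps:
R = 6461 (R = -71*(3 - 94) = -71*(-91) = 6461)
31362 + R = 31362 + 6461 = 37823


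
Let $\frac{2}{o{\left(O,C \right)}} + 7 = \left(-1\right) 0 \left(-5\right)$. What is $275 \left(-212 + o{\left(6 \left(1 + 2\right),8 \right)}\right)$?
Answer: $- \frac{408650}{7} \approx -58379.0$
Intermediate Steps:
$o{\left(O,C \right)} = - \frac{2}{7}$ ($o{\left(O,C \right)} = \frac{2}{-7 + \left(-1\right) 0 \left(-5\right)} = \frac{2}{-7 + 0 \left(-5\right)} = \frac{2}{-7 + 0} = \frac{2}{-7} = 2 \left(- \frac{1}{7}\right) = - \frac{2}{7}$)
$275 \left(-212 + o{\left(6 \left(1 + 2\right),8 \right)}\right) = 275 \left(-212 - \frac{2}{7}\right) = 275 \left(- \frac{1486}{7}\right) = - \frac{408650}{7}$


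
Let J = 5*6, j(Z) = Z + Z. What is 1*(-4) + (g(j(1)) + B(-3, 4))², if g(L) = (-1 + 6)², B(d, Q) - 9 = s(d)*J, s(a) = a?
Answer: 3132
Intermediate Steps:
j(Z) = 2*Z
J = 30
B(d, Q) = 9 + 30*d (B(d, Q) = 9 + d*30 = 9 + 30*d)
g(L) = 25 (g(L) = 5² = 25)
1*(-4) + (g(j(1)) + B(-3, 4))² = 1*(-4) + (25 + (9 + 30*(-3)))² = -4 + (25 + (9 - 90))² = -4 + (25 - 81)² = -4 + (-56)² = -4 + 3136 = 3132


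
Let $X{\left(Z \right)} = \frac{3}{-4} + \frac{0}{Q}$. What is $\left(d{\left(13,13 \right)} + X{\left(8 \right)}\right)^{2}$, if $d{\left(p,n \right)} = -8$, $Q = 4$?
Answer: $\frac{1225}{16} \approx 76.563$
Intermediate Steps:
$X{\left(Z \right)} = - \frac{3}{4}$ ($X{\left(Z \right)} = \frac{3}{-4} + \frac{0}{4} = 3 \left(- \frac{1}{4}\right) + 0 \cdot \frac{1}{4} = - \frac{3}{4} + 0 = - \frac{3}{4}$)
$\left(d{\left(13,13 \right)} + X{\left(8 \right)}\right)^{2} = \left(-8 - \frac{3}{4}\right)^{2} = \left(- \frac{35}{4}\right)^{2} = \frac{1225}{16}$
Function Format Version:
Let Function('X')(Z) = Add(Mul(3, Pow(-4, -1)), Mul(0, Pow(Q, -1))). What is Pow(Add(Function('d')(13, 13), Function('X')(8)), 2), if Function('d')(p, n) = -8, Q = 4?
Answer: Rational(1225, 16) ≈ 76.563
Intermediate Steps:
Function('X')(Z) = Rational(-3, 4) (Function('X')(Z) = Add(Mul(3, Pow(-4, -1)), Mul(0, Pow(4, -1))) = Add(Mul(3, Rational(-1, 4)), Mul(0, Rational(1, 4))) = Add(Rational(-3, 4), 0) = Rational(-3, 4))
Pow(Add(Function('d')(13, 13), Function('X')(8)), 2) = Pow(Add(-8, Rational(-3, 4)), 2) = Pow(Rational(-35, 4), 2) = Rational(1225, 16)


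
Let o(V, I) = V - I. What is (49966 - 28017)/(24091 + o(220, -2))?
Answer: 21949/24313 ≈ 0.90277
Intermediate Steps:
(49966 - 28017)/(24091 + o(220, -2)) = (49966 - 28017)/(24091 + (220 - 1*(-2))) = 21949/(24091 + (220 + 2)) = 21949/(24091 + 222) = 21949/24313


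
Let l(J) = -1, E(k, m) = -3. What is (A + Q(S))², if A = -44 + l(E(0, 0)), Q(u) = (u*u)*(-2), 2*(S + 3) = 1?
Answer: 13225/4 ≈ 3306.3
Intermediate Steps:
S = -5/2 (S = -3 + (½)*1 = -3 + ½ = -5/2 ≈ -2.5000)
Q(u) = -2*u² (Q(u) = u²*(-2) = -2*u²)
A = -45 (A = -44 - 1 = -45)
(A + Q(S))² = (-45 - 2*(-5/2)²)² = (-45 - 2*25/4)² = (-45 - 25/2)² = (-115/2)² = 13225/4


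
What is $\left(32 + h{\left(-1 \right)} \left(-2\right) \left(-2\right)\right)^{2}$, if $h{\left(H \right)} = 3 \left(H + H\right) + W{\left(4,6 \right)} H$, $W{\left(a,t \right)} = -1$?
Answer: $144$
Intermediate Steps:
$h{\left(H \right)} = 5 H$ ($h{\left(H \right)} = 3 \left(H + H\right) - H = 3 \cdot 2 H - H = 6 H - H = 5 H$)
$\left(32 + h{\left(-1 \right)} \left(-2\right) \left(-2\right)\right)^{2} = \left(32 + 5 \left(-1\right) \left(-2\right) \left(-2\right)\right)^{2} = \left(32 + \left(-5\right) \left(-2\right) \left(-2\right)\right)^{2} = \left(32 + 10 \left(-2\right)\right)^{2} = \left(32 - 20\right)^{2} = 12^{2} = 144$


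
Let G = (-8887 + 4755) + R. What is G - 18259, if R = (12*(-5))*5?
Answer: -22691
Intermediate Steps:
R = -300 (R = -60*5 = -300)
G = -4432 (G = (-8887 + 4755) - 300 = -4132 - 300 = -4432)
G - 18259 = -4432 - 18259 = -22691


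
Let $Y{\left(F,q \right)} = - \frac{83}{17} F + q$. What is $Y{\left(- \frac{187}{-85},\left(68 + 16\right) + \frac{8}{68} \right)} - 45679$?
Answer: $- \frac{3876478}{85} \approx -45606.0$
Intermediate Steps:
$Y{\left(F,q \right)} = q - \frac{83 F}{17}$ ($Y{\left(F,q \right)} = \left(-83\right) \frac{1}{17} F + q = - \frac{83 F}{17} + q = q - \frac{83 F}{17}$)
$Y{\left(- \frac{187}{-85},\left(68 + 16\right) + \frac{8}{68} \right)} - 45679 = \left(\left(\left(68 + 16\right) + \frac{8}{68}\right) - \frac{83 \left(- \frac{187}{-85}\right)}{17}\right) - 45679 = \left(\left(84 + 8 \cdot \frac{1}{68}\right) - \frac{83 \left(\left(-187\right) \left(- \frac{1}{85}\right)\right)}{17}\right) - 45679 = \left(\left(84 + \frac{2}{17}\right) - \frac{913}{85}\right) - 45679 = \left(\frac{1430}{17} - \frac{913}{85}\right) - 45679 = \frac{6237}{85} - 45679 = - \frac{3876478}{85}$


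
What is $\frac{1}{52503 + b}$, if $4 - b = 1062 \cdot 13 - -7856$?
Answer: $\frac{1}{30845} \approx 3.242 \cdot 10^{-5}$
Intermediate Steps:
$b = -21658$ ($b = 4 - \left(1062 \cdot 13 - -7856\right) = 4 - \left(13806 + 7856\right) = 4 - 21662 = -21658$)
$\frac{1}{52503 + b} = \frac{1}{52503 - 21658} = \frac{1}{30845}$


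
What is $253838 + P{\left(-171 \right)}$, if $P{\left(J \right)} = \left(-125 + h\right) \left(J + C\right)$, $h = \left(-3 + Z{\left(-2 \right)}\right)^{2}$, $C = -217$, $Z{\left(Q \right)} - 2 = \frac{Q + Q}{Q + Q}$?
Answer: $302338$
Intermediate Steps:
$Z{\left(Q \right)} = 3$ ($Z{\left(Q \right)} = 2 + \frac{Q + Q}{Q + Q} = 2 + \frac{2 Q}{2 Q} = 2 + 2 Q \frac{1}{2 Q} = 2 + 1 = 3$)
$h = 0$ ($h = \left(-3 + 3\right)^{2} = 0^{2} = 0$)
$P{\left(J \right)} = 27125 - 125 J$ ($P{\left(J \right)} = \left(-125 + 0\right) \left(J - 217\right) = - 125 \left(-217 + J\right) = 27125 - 125 J$)
$253838 + P{\left(-171 \right)} = 253838 + \left(27125 - -21375\right) = 253838 + \left(27125 + 21375\right) = 253838 + 48500 = 302338$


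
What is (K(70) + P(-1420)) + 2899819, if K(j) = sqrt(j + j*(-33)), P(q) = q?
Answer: 2898399 + 8*I*sqrt(35) ≈ 2.8984e+6 + 47.329*I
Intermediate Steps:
K(j) = 4*sqrt(2)*sqrt(-j) (K(j) = sqrt(j - 33*j) = sqrt(-32*j) = 4*sqrt(2)*sqrt(-j))
(K(70) + P(-1420)) + 2899819 = (4*sqrt(2)*sqrt(-1*70) - 1420) + 2899819 = (4*sqrt(2)*sqrt(-70) - 1420) + 2899819 = (4*sqrt(2)*(I*sqrt(70)) - 1420) + 2899819 = (8*I*sqrt(35) - 1420) + 2899819 = (-1420 + 8*I*sqrt(35)) + 2899819 = 2898399 + 8*I*sqrt(35)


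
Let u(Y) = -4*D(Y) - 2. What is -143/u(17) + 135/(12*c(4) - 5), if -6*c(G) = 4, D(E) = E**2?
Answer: -154471/15054 ≈ -10.261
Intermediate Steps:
u(Y) = -2 - 4*Y**2 (u(Y) = -4*Y**2 - 2 = -2 - 4*Y**2)
c(G) = -2/3 (c(G) = -1/6*4 = -2/3)
-143/u(17) + 135/(12*c(4) - 5) = -143/(-2 - 4*17**2) + 135/(12*(-2/3) - 5) = -143/(-2 - 4*289) + 135/(-8 - 5) = -143/(-2 - 1156) + 135/(-13) = -143/(-1158) + 135*(-1/13) = -143*(-1/1158) - 135/13 = 143/1158 - 135/13 = -154471/15054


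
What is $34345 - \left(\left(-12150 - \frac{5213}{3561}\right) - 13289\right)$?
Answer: $\frac{212896037}{3561} \approx 59785.0$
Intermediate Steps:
$34345 - \left(\left(-12150 - \frac{5213}{3561}\right) - 13289\right) = 34345 - \left(- \frac{43271363}{3561} - 13289\right) = 34345 - - \frac{90593492}{3561} = 34345 + \frac{90593492}{3561} = \frac{212896037}{3561}$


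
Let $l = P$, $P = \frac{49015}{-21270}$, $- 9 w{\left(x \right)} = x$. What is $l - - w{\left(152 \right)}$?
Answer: $- \frac{244945}{12762} \approx -19.193$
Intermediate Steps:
$w{\left(x \right)} = - \frac{x}{9}$
$P = - \frac{9803}{4254}$ ($P = 49015 \left(- \frac{1}{21270}\right) = - \frac{9803}{4254} \approx -2.3044$)
$l = - \frac{9803}{4254} \approx -2.3044$
$l - - w{\left(152 \right)} = - \frac{9803}{4254} - - \frac{\left(-1\right) 152}{9} = - \frac{9803}{4254} - \left(-1\right) \left(- \frac{152}{9}\right) = - \frac{9803}{4254} - \frac{152}{9} = - \frac{244945}{12762}$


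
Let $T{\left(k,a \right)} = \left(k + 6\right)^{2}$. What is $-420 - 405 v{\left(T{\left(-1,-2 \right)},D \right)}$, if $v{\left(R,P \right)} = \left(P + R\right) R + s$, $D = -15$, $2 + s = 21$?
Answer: $-109365$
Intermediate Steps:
$s = 19$ ($s = -2 + 21 = 19$)
$T{\left(k,a \right)} = \left(6 + k\right)^{2}$
$v{\left(R,P \right)} = 19 + R \left(P + R\right)$ ($v{\left(R,P \right)} = \left(P + R\right) R + 19 = R \left(P + R\right) + 19 = 19 + R \left(P + R\right)$)
$-420 - 405 v{\left(T{\left(-1,-2 \right)},D \right)} = -420 - 405 \left(19 + \left(\left(6 - 1\right)^{2}\right)^{2} - 15 \left(6 - 1\right)^{2}\right) = -420 - 405 \left(19 + \left(5^{2}\right)^{2} - 15 \cdot 5^{2}\right) = -420 - 405 \left(19 + 25^{2} - 375\right) = -420 - 405 \left(19 + 625 - 375\right) = -420 - 108945 = -109365$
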